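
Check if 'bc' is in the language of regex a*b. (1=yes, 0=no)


Pattern: a*b
String: 'bc'
Pattern requires: zero or more 'a's followed by exactly one 'b'
Found 0 leading 'a's
Remaining: 'bc'
Remaining is not 'b' -> no match
Result: 0

0


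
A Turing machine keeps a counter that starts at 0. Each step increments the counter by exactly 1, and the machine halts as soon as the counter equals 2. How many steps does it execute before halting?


Counter starts at 0. Counting sequence:
  Step 1: counter = 1
  Step 2: counter = 2
Counter reached 2 -> halt
Total steps = 2

2


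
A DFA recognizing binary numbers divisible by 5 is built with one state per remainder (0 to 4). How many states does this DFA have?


Divisibility by 5 is tracked via the remainder mod 5: 0, 1, ..., 4
The construction assigns one state to each remainder
Number of remainders = 5

5


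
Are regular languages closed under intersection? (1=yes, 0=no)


Regular languages are closed under:
- Union (DFA product construction)
- Intersection (DFA product construction)
- Complement (swap accept/reject states)
- Concatenation (NFA construction)
- Kleene star (NFA construction)
intersection is in this list
Therefore: closed

1


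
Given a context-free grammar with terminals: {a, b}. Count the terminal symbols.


Terminal symbols: a, b
Counting each: a (#1), b (#2)
Total = 2

2


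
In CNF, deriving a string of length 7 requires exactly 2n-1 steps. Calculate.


Chomsky Normal Form derivation:
String length n = 7
Each step either:
  - Splits a nonterminal into two (n-1 such steps)
  - Converts a nonterminal to terminal (n such steps)
Total = (n-1) + n = 2n - 1
= 2(7) - 1
= 14 - 1
= 13

13


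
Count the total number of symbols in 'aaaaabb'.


String: 'aaaaabb'
Counting characters:
  'a' appears 5 time(s)
  'b' appears 2 time(s)
Total length = 5 + 2 = 7

7


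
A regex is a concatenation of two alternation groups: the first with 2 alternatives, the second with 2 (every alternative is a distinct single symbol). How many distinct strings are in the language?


First group: 2 alternatives
Second group: 2 alternatives
Concatenation: each choice from group 1 pairs with each from group 2
Total = 2 x 2 = 4

4


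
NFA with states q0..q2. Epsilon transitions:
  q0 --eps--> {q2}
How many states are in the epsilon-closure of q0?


Starting from q0
Initialize closure = {q0}
Follow epsilon from q0 -> add q2
Final closure: {q0, q2}
Size = 2

2


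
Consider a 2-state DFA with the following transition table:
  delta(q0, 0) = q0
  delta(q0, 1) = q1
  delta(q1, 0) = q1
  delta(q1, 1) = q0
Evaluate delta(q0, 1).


Looking up transition function:
delta(q0, 1) in the table
Row: q0, Column: 1
Result: q1

q1


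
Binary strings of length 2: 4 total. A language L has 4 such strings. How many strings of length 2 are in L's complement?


Alphabet: {0,1}
String length: 2
Total strings of length 2 = 2^2 = 4
Strings in L = 4
Complement = total - |L|
= 4 - 4
= 0

0


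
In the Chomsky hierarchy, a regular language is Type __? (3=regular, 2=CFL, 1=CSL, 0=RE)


Chomsky hierarchy levels:
  Type 3: Regular (DFA/NFA/regex)
  Type 2: Context-free (PDA)
  Type 1: Context-sensitive
  Type 0: Recursively enumerable (TM)
'regular' corresponds to Type 3

3


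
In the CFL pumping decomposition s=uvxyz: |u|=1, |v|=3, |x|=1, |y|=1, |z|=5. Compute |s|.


|s| = |u| + |v| + |x| + |y| + |z|
= 1 + 3 + 1 + 1 + 5
= 4 + 1 + 6
= 5 + 6
= 11

11


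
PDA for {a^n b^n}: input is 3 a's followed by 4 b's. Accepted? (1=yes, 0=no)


Language requires equal numbers of a's and b's
PDA pushes for each 'a', pops for each 'b'
Number of a's = 3
Number of b's = 4
3 != 4 -> Reject

0


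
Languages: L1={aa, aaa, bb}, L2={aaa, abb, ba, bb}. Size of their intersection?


L1 = {aa, aaa, bb}
L2 = {aaa, abb, ba, bb}
Checking each string in L1 against L2:
  'aa': in L2? No
  'aaa': in L2? Yes
  'bb': in L2? Yes
Intersection = {aaa, bb}
|L1 ∩ L2| = 2

2


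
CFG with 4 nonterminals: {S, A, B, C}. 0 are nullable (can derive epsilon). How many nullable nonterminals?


Nonterminals: {S, A, B, C}
A nonterminal is nullable if it can derive epsilon
Counting nullable nonterminals: 0
Total nullable = 0

0


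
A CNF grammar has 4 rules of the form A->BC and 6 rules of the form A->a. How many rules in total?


CNF allows two rule forms:
  A -> BC (binary): 4 rules
  A -> a (terminal): 6 rules
Total = 4 + 6 = 10

10


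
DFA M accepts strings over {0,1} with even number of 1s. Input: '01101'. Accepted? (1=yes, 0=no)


DFA has 2 states: q_even (start, accept=yes) and q_odd
Processing string '01101' character by character:
  Position 0: read '0', 1-count=0 -> q_even (no change)
  Position 1: read '1', 1-count=1 -> q_odd
  Position 2: read '1', 1-count=2 -> q_even
  Position 3: read '0', 1-count=2 -> q_even (no change)
  Position 4: read '1', 1-count=3 -> q_odd
Final state: q_odd, total 1s = 3 (odd); the DFA requires an even count -> reject

0


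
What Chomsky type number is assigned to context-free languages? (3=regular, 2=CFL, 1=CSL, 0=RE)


Chomsky hierarchy levels:
  Type 3: Regular (DFA/NFA/regex)
  Type 2: Context-free (PDA)
  Type 1: Context-sensitive
  Type 0: Recursively enumerable (TM)
'context-free' corresponds to Type 2

2


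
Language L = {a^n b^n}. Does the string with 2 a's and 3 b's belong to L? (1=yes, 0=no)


Language requires equal numbers of a's and b's
PDA pushes for each 'a', pops for each 'b'
Number of a's = 2
Number of b's = 3
2 != 3 -> Reject

0


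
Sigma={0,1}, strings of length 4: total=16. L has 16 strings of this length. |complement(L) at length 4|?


Alphabet: {0,1}
String length: 4
Total strings of length 4 = 2^4 = 16
Strings in L = 16
Complement = total - |L|
= 16 - 16
= 0

0


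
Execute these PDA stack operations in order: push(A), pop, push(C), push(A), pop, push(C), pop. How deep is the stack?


Tracing stack operations:
  push(A) -> stack = [A], depth=1
  pop -> removed A, stack = [], depth=0
  push(C) -> stack = [C], depth=1
  push(A) -> stack = [C,A], depth=2
  pop -> removed A, stack = [C], depth=1
  push(C) -> stack = [C,C], depth=2
  pop -> removed C, stack = [C], depth=1
Final depth = 1

1


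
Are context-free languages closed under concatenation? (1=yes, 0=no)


CFL closure properties:
  Closed under: union, concatenation, Kleene star
  NOT closed under: intersection, complement
Operation 'concatenation' is in closed list -> Yes (closed)

1


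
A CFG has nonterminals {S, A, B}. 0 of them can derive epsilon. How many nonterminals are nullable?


Nonterminals: {S, A, B}
A nonterminal is nullable if it can derive epsilon
Counting nullable nonterminals: 0
Total nullable = 0

0


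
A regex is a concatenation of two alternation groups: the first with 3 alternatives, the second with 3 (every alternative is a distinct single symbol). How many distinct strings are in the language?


First group: 3 alternatives
Second group: 3 alternatives
Concatenation: each choice from group 1 pairs with each from group 2
Total = 3 x 3 = 9

9


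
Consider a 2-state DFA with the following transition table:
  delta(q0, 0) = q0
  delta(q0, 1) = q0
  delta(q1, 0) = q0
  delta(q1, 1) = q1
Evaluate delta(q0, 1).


Looking up transition function:
delta(q0, 1) in the table
Row: q0, Column: 1
Result: q0

q0


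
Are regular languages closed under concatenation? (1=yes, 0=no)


Regular languages are closed under:
- Union (DFA product construction)
- Intersection (DFA product construction)
- Complement (swap accept/reject states)
- Concatenation (NFA construction)
- Kleene star (NFA construction)
concatenation is in this list
Therefore: closed

1


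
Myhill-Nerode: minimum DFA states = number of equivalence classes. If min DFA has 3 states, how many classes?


Myhill-Nerode theorem:
Number of equivalence classes = number of states in minimal DFA
Minimal DFA states = 3
Therefore equivalence classes = 3

3


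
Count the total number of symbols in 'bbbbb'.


String: 'bbbbb'
Counting characters:
  'b' appears 5 time(s)
Total length = 0 + 5 = 5

5


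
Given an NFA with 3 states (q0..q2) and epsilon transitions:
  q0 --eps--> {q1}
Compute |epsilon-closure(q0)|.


Starting from q0
Initialize closure = {q0}
Follow epsilon from q0 -> add q1
Final closure: {q0, q1}
Size = 2

2


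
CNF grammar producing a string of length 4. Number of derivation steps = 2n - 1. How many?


Chomsky Normal Form derivation:
String length n = 4
Each step either:
  - Splits a nonterminal into two (n-1 such steps)
  - Converts a nonterminal to terminal (n such steps)
Total = (n-1) + n = 2n - 1
= 2(4) - 1
= 8 - 1
= 7

7


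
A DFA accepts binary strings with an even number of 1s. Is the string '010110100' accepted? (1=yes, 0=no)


DFA has 2 states: q_even (start, accept=yes) and q_odd
Processing string '010110100' character by character:
  Position 0: read '0', 1-count=0 -> q_even (no change)
  Position 1: read '1', 1-count=1 -> q_odd
  Position 2: read '0', 1-count=1 -> q_odd (no change)
  Position 3: read '1', 1-count=2 -> q_even
  Position 4: read '1', 1-count=3 -> q_odd
  Position 5: read '0', 1-count=3 -> q_odd (no change)
  Position 6: read '1', 1-count=4 -> q_even
  Position 7: read '0', 1-count=4 -> q_even (no change)
  Position 8: read '0', 1-count=4 -> q_even (no change)
Final state: q_even, total 1s = 4 (even); the DFA requires an even count -> accept

1


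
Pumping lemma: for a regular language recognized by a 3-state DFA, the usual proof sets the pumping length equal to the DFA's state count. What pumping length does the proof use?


Pumping lemma for regular languages (standard proof):
Take p = |Q|, the number of DFA states.
Any string of length >= |Q| passes through |Q|+1 states while reading its first |Q| symbols,
so by pigeonhole some state repeats, giving the loop that can be pumped.
Here |Q| = 3
Therefore the proof uses p = 3

3


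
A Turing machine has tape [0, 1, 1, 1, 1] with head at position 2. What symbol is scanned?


Tape: [0, 1, 1, 1, 1]
Positions: 0 1 2 3 4
Values:    0 1 1 1 1
Head at position 2
tape[2] = 1

1


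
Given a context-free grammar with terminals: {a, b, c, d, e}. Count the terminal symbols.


Terminal symbols: a, b, c, d, e
Counting each: a (#1), b (#2), c (#3), d (#4), e (#5)
Total = 5

5


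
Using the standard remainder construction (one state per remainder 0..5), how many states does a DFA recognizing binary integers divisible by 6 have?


Divisibility by 6 is tracked via the remainder mod 6: 0, 1, ..., 5
The construction assigns one state to each remainder
Number of remainders = 6

6


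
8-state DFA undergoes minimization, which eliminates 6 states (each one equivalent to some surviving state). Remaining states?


Original DFA: 8 states
Redundant states removed: 6
Minimized states = original - removed
= 8 - 6
= 2

2


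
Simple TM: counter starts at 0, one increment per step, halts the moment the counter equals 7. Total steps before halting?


Counter starts at 0. Counting sequence:
  Step 1: counter = 1
  Step 2: counter = 2
  Step 3: counter = 3
  Step 4: counter = 4
  Step 5: counter = 5
  Step 6: counter = 6
  Step 7: counter = 7
Counter reached 7 -> halt
Total steps = 7

7


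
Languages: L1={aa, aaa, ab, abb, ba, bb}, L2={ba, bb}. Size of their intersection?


L1 = {aa, aaa, ab, abb, ba, bb}
L2 = {ba, bb}
Checking each string in L1 against L2:
  'aa': in L2? No
  'aaa': in L2? No
  'ab': in L2? No
  'abb': in L2? No
  'ba': in L2? Yes
  'bb': in L2? Yes
Intersection = {ba, bb}
|L1 ∩ L2| = 2

2


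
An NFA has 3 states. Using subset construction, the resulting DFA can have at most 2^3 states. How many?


NFA has 3 states
Subset construction: each DFA state = subset of NFA states
Maximum subsets = 2^3
2^3 = 8

8


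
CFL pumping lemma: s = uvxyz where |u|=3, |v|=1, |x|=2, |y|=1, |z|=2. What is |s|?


|s| = |u| + |v| + |x| + |y| + |z|
= 3 + 1 + 2 + 1 + 2
= 4 + 2 + 3
= 6 + 3
= 9

9


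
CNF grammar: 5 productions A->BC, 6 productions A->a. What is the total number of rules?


CNF allows two rule forms:
  A -> BC (binary): 5 rules
  A -> a (terminal): 6 rules
Total = 5 + 6 = 11

11


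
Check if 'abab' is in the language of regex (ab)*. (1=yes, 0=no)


Pattern: (ab)*
String: 'abab'
Pattern requires: zero or more repetitions of 'ab'
Pairs: ['ab', 'ab']
All pairs are 'ab'? Yes
Result: 1

1


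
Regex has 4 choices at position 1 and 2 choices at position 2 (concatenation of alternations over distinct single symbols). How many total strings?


First group: 4 alternatives
Second group: 2 alternatives
Concatenation: each choice from group 1 pairs with each from group 2
Total = 4 x 2 = 8

8


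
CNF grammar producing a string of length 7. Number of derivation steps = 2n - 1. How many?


Chomsky Normal Form derivation:
String length n = 7
Each step either:
  - Splits a nonterminal into two (n-1 such steps)
  - Converts a nonterminal to terminal (n such steps)
Total = (n-1) + n = 2n - 1
= 2(7) - 1
= 14 - 1
= 13

13


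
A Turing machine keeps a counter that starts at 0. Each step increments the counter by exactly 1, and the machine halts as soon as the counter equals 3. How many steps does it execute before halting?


Counter starts at 0. Counting sequence:
  Step 1: counter = 1
  Step 2: counter = 2
  Step 3: counter = 3
Counter reached 3 -> halt
Total steps = 3

3


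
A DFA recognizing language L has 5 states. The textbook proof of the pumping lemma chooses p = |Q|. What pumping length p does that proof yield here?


Pumping lemma for regular languages (standard proof):
Take p = |Q|, the number of DFA states.
Any string of length >= |Q| passes through |Q|+1 states while reading its first |Q| symbols,
so by pigeonhole some state repeats, giving the loop that can be pumped.
Here |Q| = 5
Therefore the proof uses p = 5

5


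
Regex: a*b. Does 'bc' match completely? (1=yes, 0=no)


Pattern: a*b
String: 'bc'
Pattern requires: zero or more 'a's followed by exactly one 'b'
Found 0 leading 'a's
Remaining: 'bc'
Remaining is not 'b' -> no match
Result: 0

0


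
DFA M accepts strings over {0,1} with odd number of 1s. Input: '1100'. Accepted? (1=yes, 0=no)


DFA has 2 states: q_even (start, accept=no) and q_odd
Processing string '1100' character by character:
  Position 0: read '1', 1-count=1 -> q_odd
  Position 1: read '1', 1-count=2 -> q_even
  Position 2: read '0', 1-count=2 -> q_even (no change)
  Position 3: read '0', 1-count=2 -> q_even (no change)
Final state: q_even, total 1s = 2 (even); the DFA requires an odd count -> reject

0


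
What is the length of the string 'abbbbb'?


String: 'abbbbb'
Counting characters:
  'a' appears 1 time(s)
  'b' appears 5 time(s)
Total length = 1 + 5 = 6

6


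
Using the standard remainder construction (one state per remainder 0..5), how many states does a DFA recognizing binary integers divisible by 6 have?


Divisibility by 6 is tracked via the remainder mod 6: 0, 1, ..., 5
The construction assigns one state to each remainder
Number of remainders = 6

6


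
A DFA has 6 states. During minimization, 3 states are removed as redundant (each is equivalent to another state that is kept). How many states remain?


Original DFA: 6 states
Redundant states removed: 3
Minimized states = original - removed
= 6 - 3
= 3

3


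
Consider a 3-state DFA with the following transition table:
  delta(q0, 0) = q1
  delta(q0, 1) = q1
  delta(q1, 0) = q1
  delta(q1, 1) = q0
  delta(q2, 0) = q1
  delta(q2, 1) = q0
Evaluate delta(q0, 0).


Looking up transition function:
delta(q0, 0) in the table
Row: q0, Column: 0
Result: q1

q1


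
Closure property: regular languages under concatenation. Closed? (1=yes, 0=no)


Regular languages are closed under:
- Union (DFA product construction)
- Intersection (DFA product construction)
- Complement (swap accept/reject states)
- Concatenation (NFA construction)
- Kleene star (NFA construction)
concatenation is in this list
Therefore: closed

1


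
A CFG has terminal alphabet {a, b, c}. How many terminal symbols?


Terminal symbols: a, b, c
Counting each: a (#1), b (#2), c (#3)
Total = 3

3


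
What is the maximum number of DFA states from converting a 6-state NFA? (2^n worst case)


NFA has 6 states
Subset construction: each DFA state = subset of NFA states
Maximum subsets = 2^6
2^6 = 64

64


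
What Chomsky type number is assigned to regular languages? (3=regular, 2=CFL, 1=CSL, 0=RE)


Chomsky hierarchy levels:
  Type 3: Regular (DFA/NFA/regex)
  Type 2: Context-free (PDA)
  Type 1: Context-sensitive
  Type 0: Recursively enumerable (TM)
'regular' corresponds to Type 3

3


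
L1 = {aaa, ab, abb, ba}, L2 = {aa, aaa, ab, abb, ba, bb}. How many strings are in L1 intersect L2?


L1 = {aaa, ab, abb, ba}
L2 = {aa, aaa, ab, abb, ba, bb}
Checking each string in L1 against L2:
  'aaa': in L2? Yes
  'ab': in L2? Yes
  'abb': in L2? Yes
  'ba': in L2? Yes
Intersection = {aaa, ab, abb, ba}
|L1 ∩ L2| = 4

4


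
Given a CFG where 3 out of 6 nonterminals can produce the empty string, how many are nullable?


Nonterminals: {S, A, B, C, D, E}
A nonterminal is nullable if it can derive epsilon
Counting nullable nonterminals: 3
Total nullable = 3

3


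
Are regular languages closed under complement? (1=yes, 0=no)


Regular languages are closed under all standard operations:
- Union: Yes (product construction)
- Intersection: Yes (product construction)
- Complement: Yes (swap accept/reject)
- Concatenation: Yes (NFA construction)
Operation: complement -> Closed

1


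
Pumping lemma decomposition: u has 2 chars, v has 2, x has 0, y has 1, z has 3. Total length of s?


|s| = |u| + |v| + |x| + |y| + |z|
= 2 + 2 + 0 + 1 + 3
= 4 + 0 + 4
= 4 + 4
= 8

8


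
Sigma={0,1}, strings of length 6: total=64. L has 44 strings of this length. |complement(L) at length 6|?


Alphabet: {0,1}
String length: 6
Total strings of length 6 = 2^6 = 64
Strings in L = 44
Complement = total - |L|
= 64 - 44
= 20

20


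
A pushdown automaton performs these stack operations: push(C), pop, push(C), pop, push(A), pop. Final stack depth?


Tracing stack operations:
  push(C) -> stack = [C], depth=1
  pop -> removed C, stack = [], depth=0
  push(C) -> stack = [C], depth=1
  pop -> removed C, stack = [], depth=0
  push(A) -> stack = [A], depth=1
  pop -> removed A, stack = [], depth=0
Final depth = 0

0


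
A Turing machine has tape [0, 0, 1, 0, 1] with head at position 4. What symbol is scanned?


Tape: [0, 0, 1, 0, 1]
Positions: 0 1 2 3 4
Values:    0 0 1 0 1
Head at position 4
tape[4] = 1

1


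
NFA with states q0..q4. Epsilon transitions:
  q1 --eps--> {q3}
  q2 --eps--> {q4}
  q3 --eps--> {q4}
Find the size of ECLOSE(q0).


Starting from q0
Initialize closure = {q0}
q0 has no outgoing epsilon transitions -> nothing to add
Final closure: {q0}
Size = 1

1


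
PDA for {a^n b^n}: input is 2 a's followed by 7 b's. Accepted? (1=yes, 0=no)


Language requires equal numbers of a's and b's
PDA pushes for each 'a', pops for each 'b'
Number of a's = 2
Number of b's = 7
2 != 7 -> Reject

0


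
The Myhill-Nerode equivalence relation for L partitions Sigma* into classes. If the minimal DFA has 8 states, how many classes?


Myhill-Nerode theorem:
Number of equivalence classes = number of states in minimal DFA
Minimal DFA states = 8
Therefore equivalence classes = 8

8


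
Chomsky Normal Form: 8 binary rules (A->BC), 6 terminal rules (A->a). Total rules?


CNF allows two rule forms:
  A -> BC (binary): 8 rules
  A -> a (terminal): 6 rules
Total = 8 + 6 = 14

14


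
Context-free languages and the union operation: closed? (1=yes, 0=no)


CFL closure properties:
  Closed under: union, concatenation, Kleene star
  NOT closed under: intersection, complement
Operation 'union' is in closed list -> Yes (closed)

1


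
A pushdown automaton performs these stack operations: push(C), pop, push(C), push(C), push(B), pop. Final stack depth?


Tracing stack operations:
  push(C) -> stack = [C], depth=1
  pop -> removed C, stack = [], depth=0
  push(C) -> stack = [C], depth=1
  push(C) -> stack = [C,C], depth=2
  push(B) -> stack = [C,C,B], depth=3
  pop -> removed B, stack = [C,C], depth=2
Final depth = 2

2


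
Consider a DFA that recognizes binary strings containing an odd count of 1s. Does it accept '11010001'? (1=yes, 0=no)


DFA has 2 states: q_even (start, accept=no) and q_odd
Processing string '11010001' character by character:
  Position 0: read '1', 1-count=1 -> q_odd
  Position 1: read '1', 1-count=2 -> q_even
  Position 2: read '0', 1-count=2 -> q_even (no change)
  Position 3: read '1', 1-count=3 -> q_odd
  Position 4: read '0', 1-count=3 -> q_odd (no change)
  Position 5: read '0', 1-count=3 -> q_odd (no change)
  Position 6: read '0', 1-count=3 -> q_odd (no change)
  Position 7: read '1', 1-count=4 -> q_even
Final state: q_even, total 1s = 4 (even); the DFA requires an odd count -> reject

0


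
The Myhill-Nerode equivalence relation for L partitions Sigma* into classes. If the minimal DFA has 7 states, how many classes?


Myhill-Nerode theorem:
Number of equivalence classes = number of states in minimal DFA
Minimal DFA states = 7
Therefore equivalence classes = 7

7


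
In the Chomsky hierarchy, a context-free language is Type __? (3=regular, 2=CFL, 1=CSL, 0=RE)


Chomsky hierarchy levels:
  Type 3: Regular (DFA/NFA/regex)
  Type 2: Context-free (PDA)
  Type 1: Context-sensitive
  Type 0: Recursively enumerable (TM)
'context-free' corresponds to Type 2

2


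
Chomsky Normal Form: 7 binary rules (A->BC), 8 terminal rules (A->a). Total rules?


CNF allows two rule forms:
  A -> BC (binary): 7 rules
  A -> a (terminal): 8 rules
Total = 7 + 8 = 15

15


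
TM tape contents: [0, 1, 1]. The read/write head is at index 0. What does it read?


Tape: [0, 1, 1]
Positions: 0 1 2
Values:    0 1 1
Head at position 0
tape[0] = 0

0


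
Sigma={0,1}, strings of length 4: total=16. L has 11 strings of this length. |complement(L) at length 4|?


Alphabet: {0,1}
String length: 4
Total strings of length 4 = 2^4 = 16
Strings in L = 11
Complement = total - |L|
= 16 - 11
= 5

5


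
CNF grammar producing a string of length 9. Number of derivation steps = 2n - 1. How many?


Chomsky Normal Form derivation:
String length n = 9
Each step either:
  - Splits a nonterminal into two (n-1 such steps)
  - Converts a nonterminal to terminal (n such steps)
Total = (n-1) + n = 2n - 1
= 2(9) - 1
= 18 - 1
= 17

17


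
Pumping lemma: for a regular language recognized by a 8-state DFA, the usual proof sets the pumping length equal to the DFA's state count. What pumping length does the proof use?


Pumping lemma for regular languages (standard proof):
Take p = |Q|, the number of DFA states.
Any string of length >= |Q| passes through |Q|+1 states while reading its first |Q| symbols,
so by pigeonhole some state repeats, giving the loop that can be pumped.
Here |Q| = 8
Therefore the proof uses p = 8

8


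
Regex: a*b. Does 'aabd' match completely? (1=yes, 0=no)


Pattern: a*b
String: 'aabd'
Pattern requires: zero or more 'a's followed by exactly one 'b'
Found 2 leading 'a's
Remaining: 'bd'
Remaining is not 'b' -> no match
Result: 0

0


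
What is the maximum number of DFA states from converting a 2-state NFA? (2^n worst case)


NFA has 2 states
Subset construction: each DFA state = subset of NFA states
Maximum subsets = 2^2
2^2 = 4

4


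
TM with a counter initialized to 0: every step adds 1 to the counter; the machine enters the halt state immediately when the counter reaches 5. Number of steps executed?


Counter starts at 0. Counting sequence:
  Step 1: counter = 1
  Step 2: counter = 2
  Step 3: counter = 3
  Step 4: counter = 4
  Step 5: counter = 5
Counter reached 5 -> halt
Total steps = 5

5


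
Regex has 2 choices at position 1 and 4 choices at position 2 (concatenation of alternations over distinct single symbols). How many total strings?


First group: 2 alternatives
Second group: 4 alternatives
Concatenation: each choice from group 1 pairs with each from group 2
Total = 2 x 4 = 8

8


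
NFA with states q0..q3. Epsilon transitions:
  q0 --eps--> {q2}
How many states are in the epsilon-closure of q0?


Starting from q0
Initialize closure = {q0}
Follow epsilon from q0 -> add q2
Final closure: {q0, q2}
Size = 2

2


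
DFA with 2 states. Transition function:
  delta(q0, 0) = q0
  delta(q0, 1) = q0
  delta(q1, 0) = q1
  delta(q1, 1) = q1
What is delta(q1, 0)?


Looking up transition function:
delta(q1, 0) in the table
Row: q1, Column: 0
Result: q1

q1


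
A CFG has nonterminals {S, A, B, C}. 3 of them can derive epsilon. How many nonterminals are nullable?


Nonterminals: {S, A, B, C}
A nonterminal is nullable if it can derive epsilon
Counting nullable nonterminals: 3
Total nullable = 3

3


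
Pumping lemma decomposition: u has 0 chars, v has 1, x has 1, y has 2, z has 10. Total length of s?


|s| = |u| + |v| + |x| + |y| + |z|
= 0 + 1 + 1 + 2 + 10
= 1 + 1 + 12
= 2 + 12
= 14

14


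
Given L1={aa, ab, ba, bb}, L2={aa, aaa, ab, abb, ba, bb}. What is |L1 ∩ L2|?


L1 = {aa, ab, ba, bb}
L2 = {aa, aaa, ab, abb, ba, bb}
Checking each string in L1 against L2:
  'aa': in L2? Yes
  'ab': in L2? Yes
  'ba': in L2? Yes
  'bb': in L2? Yes
Intersection = {aa, ab, ba, bb}
|L1 ∩ L2| = 4

4


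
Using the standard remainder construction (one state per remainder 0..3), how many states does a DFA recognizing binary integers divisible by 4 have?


Divisibility by 4 is tracked via the remainder mod 4: 0, 1, ..., 3
The construction assigns one state to each remainder
Number of remainders = 4

4


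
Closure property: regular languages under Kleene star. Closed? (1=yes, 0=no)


Regular languages are closed under:
- Union (DFA product construction)
- Intersection (DFA product construction)
- Complement (swap accept/reject states)
- Concatenation (NFA construction)
- Kleene star (NFA construction)
Kleene star is in this list
Therefore: closed

1


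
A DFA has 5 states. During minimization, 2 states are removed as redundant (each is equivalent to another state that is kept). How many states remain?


Original DFA: 5 states
Redundant states removed: 2
Minimized states = original - removed
= 5 - 2
= 3

3


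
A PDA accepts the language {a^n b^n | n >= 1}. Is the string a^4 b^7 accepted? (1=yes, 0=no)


Language requires equal numbers of a's and b's
PDA pushes for each 'a', pops for each 'b'
Number of a's = 4
Number of b's = 7
4 != 7 -> Reject

0


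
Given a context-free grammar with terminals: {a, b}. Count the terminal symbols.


Terminal symbols: a, b
Counting each: a (#1), b (#2)
Total = 2

2


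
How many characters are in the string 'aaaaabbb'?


String: 'aaaaabbb'
Counting characters:
  'a' appears 5 time(s)
  'b' appears 3 time(s)
Total length = 5 + 3 = 8

8


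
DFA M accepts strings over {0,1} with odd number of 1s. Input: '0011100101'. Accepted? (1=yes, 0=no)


DFA has 2 states: q_even (start, accept=no) and q_odd
Processing string '0011100101' character by character:
  Position 0: read '0', 1-count=0 -> q_even (no change)
  Position 1: read '0', 1-count=0 -> q_even (no change)
  Position 2: read '1', 1-count=1 -> q_odd
  Position 3: read '1', 1-count=2 -> q_even
  Position 4: read '1', 1-count=3 -> q_odd
  Position 5: read '0', 1-count=3 -> q_odd (no change)
  Position 6: read '0', 1-count=3 -> q_odd (no change)
  Position 7: read '1', 1-count=4 -> q_even
  Position 8: read '0', 1-count=4 -> q_even (no change)
  Position 9: read '1', 1-count=5 -> q_odd
Final state: q_odd, total 1s = 5 (odd); the DFA requires an odd count -> accept

1


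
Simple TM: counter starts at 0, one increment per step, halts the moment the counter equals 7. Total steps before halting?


Counter starts at 0. Counting sequence:
  Step 1: counter = 1
  Step 2: counter = 2
  Step 3: counter = 3
  Step 4: counter = 4
  Step 5: counter = 5
  Step 6: counter = 6
  Step 7: counter = 7
Counter reached 7 -> halt
Total steps = 7

7


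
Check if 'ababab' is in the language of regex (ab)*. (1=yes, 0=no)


Pattern: (ab)*
String: 'ababab'
Pattern requires: zero or more repetitions of 'ab'
Pairs: ['ab', 'ab', 'ab']
All pairs are 'ab'? Yes
Result: 1

1


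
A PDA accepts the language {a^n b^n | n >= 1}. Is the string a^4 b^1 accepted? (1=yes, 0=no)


Language requires equal numbers of a's and b's
PDA pushes for each 'a', pops for each 'b'
Number of a's = 4
Number of b's = 1
4 != 1 -> Reject

0


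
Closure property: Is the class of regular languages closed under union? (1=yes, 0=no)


Regular languages are closed under all standard operations:
- Union: Yes (product construction)
- Intersection: Yes (product construction)
- Complement: Yes (swap accept/reject)
- Concatenation: Yes (NFA construction)
Operation: union -> Closed

1


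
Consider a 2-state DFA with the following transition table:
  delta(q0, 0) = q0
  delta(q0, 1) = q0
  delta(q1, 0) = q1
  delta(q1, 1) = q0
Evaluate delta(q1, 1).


Looking up transition function:
delta(q1, 1) in the table
Row: q1, Column: 1
Result: q0

q0


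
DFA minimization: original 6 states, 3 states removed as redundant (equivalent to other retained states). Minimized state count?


Original DFA: 6 states
Redundant states removed: 3
Minimized states = original - removed
= 6 - 3
= 3

3


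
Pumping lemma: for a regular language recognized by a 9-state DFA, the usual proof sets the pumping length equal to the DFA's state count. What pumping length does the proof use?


Pumping lemma for regular languages (standard proof):
Take p = |Q|, the number of DFA states.
Any string of length >= |Q| passes through |Q|+1 states while reading its first |Q| symbols,
so by pigeonhole some state repeats, giving the loop that can be pumped.
Here |Q| = 9
Therefore the proof uses p = 9

9


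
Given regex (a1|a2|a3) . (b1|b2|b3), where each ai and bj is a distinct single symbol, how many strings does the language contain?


First group: 3 alternatives
Second group: 3 alternatives
Concatenation: each choice from group 1 pairs with each from group 2
Total = 3 x 3 = 9

9


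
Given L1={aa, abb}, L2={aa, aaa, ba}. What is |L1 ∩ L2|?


L1 = {aa, abb}
L2 = {aa, aaa, ba}
Checking each string in L1 against L2:
  'aa': in L2? Yes
  'abb': in L2? No
Intersection = {aa}
|L1 ∩ L2| = 1

1


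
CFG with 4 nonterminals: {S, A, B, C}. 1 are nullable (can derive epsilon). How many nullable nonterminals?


Nonterminals: {S, A, B, C}
A nonterminal is nullable if it can derive epsilon
Counting nullable nonterminals: 1
Total nullable = 1

1


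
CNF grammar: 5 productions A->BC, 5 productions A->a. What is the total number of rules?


CNF allows two rule forms:
  A -> BC (binary): 5 rules
  A -> a (terminal): 5 rules
Total = 5 + 5 = 10

10


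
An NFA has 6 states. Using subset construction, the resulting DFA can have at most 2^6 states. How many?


NFA has 6 states
Subset construction: each DFA state = subset of NFA states
Maximum subsets = 2^6
2^6 = 64

64


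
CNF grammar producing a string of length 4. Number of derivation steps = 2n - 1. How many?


Chomsky Normal Form derivation:
String length n = 4
Each step either:
  - Splits a nonterminal into two (n-1 such steps)
  - Converts a nonterminal to terminal (n such steps)
Total = (n-1) + n = 2n - 1
= 2(4) - 1
= 8 - 1
= 7

7


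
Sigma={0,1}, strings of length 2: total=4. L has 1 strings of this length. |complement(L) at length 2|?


Alphabet: {0,1}
String length: 2
Total strings of length 2 = 2^2 = 4
Strings in L = 1
Complement = total - |L|
= 4 - 1
= 3

3


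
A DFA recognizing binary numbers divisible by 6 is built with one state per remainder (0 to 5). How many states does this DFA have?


Divisibility by 6 is tracked via the remainder mod 6: 0, 1, ..., 5
The construction assigns one state to each remainder
Number of remainders = 6

6


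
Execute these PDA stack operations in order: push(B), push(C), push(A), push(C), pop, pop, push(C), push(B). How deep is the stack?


Tracing stack operations:
  push(B) -> stack = [B], depth=1
  push(C) -> stack = [B,C], depth=2
  push(A) -> stack = [B,C,A], depth=3
  push(C) -> stack = [B,C,A,C], depth=4
  pop -> removed C, stack = [B,C,A], depth=3
  pop -> removed A, stack = [B,C], depth=2
  push(C) -> stack = [B,C,C], depth=3
  push(B) -> stack = [B,C,C,B], depth=4
Final depth = 4

4


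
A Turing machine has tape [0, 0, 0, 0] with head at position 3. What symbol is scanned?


Tape: [0, 0, 0, 0]
Positions: 0 1 2 3
Values:    0 0 0 0
Head at position 3
tape[3] = 0

0


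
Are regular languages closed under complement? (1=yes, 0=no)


Regular languages are closed under:
- Union (DFA product construction)
- Intersection (DFA product construction)
- Complement (swap accept/reject states)
- Concatenation (NFA construction)
- Kleene star (NFA construction)
complement is in this list
Therefore: closed

1


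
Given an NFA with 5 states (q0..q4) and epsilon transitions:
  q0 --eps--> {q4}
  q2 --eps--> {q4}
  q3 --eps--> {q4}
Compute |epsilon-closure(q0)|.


Starting from q0
Initialize closure = {q0}
Follow epsilon from q0 -> add q4
Final closure: {q0, q4}
Size = 2

2


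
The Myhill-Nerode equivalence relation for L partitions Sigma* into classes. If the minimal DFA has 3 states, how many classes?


Myhill-Nerode theorem:
Number of equivalence classes = number of states in minimal DFA
Minimal DFA states = 3
Therefore equivalence classes = 3

3


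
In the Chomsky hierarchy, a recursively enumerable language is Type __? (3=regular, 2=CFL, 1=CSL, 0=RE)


Chomsky hierarchy levels:
  Type 3: Regular (DFA/NFA/regex)
  Type 2: Context-free (PDA)
  Type 1: Context-sensitive
  Type 0: Recursively enumerable (TM)
'recursively enumerable' corresponds to Type 0

0


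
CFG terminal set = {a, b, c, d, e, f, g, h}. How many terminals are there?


Terminal symbols: a, b, c, d, e, f, g, h
Counting each: a (#1), b (#2), c (#3), d (#4), e (#5), f (#6), g (#7), h (#8)
Total = 8

8


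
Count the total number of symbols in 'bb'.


String: 'bb'
Counting characters:
  'b' appears 2 time(s)
Total length = 0 + 2 = 2

2


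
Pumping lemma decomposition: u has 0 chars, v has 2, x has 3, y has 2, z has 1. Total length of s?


|s| = |u| + |v| + |x| + |y| + |z|
= 0 + 2 + 3 + 2 + 1
= 2 + 3 + 3
= 5 + 3
= 8

8


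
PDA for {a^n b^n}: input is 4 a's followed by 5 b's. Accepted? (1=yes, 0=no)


Language requires equal numbers of a's and b's
PDA pushes for each 'a', pops for each 'b'
Number of a's = 4
Number of b's = 5
4 != 5 -> Reject

0


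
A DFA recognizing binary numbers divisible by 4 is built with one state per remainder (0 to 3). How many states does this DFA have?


Divisibility by 4 is tracked via the remainder mod 4: 0, 1, ..., 3
The construction assigns one state to each remainder
Number of remainders = 4

4


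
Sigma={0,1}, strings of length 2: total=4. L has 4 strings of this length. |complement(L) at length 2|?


Alphabet: {0,1}
String length: 2
Total strings of length 2 = 2^2 = 4
Strings in L = 4
Complement = total - |L|
= 4 - 4
= 0

0


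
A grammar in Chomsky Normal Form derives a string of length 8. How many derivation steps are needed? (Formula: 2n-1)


Chomsky Normal Form derivation:
String length n = 8
Each step either:
  - Splits a nonterminal into two (n-1 such steps)
  - Converts a nonterminal to terminal (n such steps)
Total = (n-1) + n = 2n - 1
= 2(8) - 1
= 16 - 1
= 15

15


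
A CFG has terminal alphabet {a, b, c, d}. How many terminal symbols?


Terminal symbols: a, b, c, d
Counting each: a (#1), b (#2), c (#3), d (#4)
Total = 4

4


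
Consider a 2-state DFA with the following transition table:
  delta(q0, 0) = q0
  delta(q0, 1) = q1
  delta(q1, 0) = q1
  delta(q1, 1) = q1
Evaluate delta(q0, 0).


Looking up transition function:
delta(q0, 0) in the table
Row: q0, Column: 0
Result: q0

q0


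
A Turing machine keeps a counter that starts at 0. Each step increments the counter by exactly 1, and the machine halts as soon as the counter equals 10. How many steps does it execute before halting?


Counter starts at 0. Counting sequence:
  Step 1: counter = 1
  Step 2: counter = 2
  Step 3: counter = 3
  Step 4: counter = 4
  Step 5: counter = 5
  Step 6: counter = 6
  ...
  Step 10: counter = 10
Counter reached 10 -> halt
Total steps = 10

10


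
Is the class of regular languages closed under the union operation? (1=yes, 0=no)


Regular languages are closed under:
- Union (DFA product construction)
- Intersection (DFA product construction)
- Complement (swap accept/reject states)
- Concatenation (NFA construction)
- Kleene star (NFA construction)
union is in this list
Therefore: closed

1


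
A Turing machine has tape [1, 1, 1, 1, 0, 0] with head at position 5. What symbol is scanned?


Tape: [1, 1, 1, 1, 0, 0]
Positions: 0 1 2 3 4 5
Values:    1 1 1 1 0 0
Head at position 5
tape[5] = 0

0


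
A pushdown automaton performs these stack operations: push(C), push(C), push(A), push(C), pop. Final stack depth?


Tracing stack operations:
  push(C) -> stack = [C], depth=1
  push(C) -> stack = [C,C], depth=2
  push(A) -> stack = [C,C,A], depth=3
  push(C) -> stack = [C,C,A,C], depth=4
  pop -> removed C, stack = [C,C,A], depth=3
Final depth = 3

3


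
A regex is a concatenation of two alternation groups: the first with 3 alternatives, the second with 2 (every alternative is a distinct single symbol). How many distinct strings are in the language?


First group: 3 alternatives
Second group: 2 alternatives
Concatenation: each choice from group 1 pairs with each from group 2
Total = 3 x 2 = 6

6


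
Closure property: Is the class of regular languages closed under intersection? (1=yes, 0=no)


Regular languages are closed under all standard operations:
- Union: Yes (product construction)
- Intersection: Yes (product construction)
- Complement: Yes (swap accept/reject)
- Concatenation: Yes (NFA construction)
Operation: intersection -> Closed

1


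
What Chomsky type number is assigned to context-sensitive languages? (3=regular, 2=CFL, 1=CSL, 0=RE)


Chomsky hierarchy levels:
  Type 3: Regular (DFA/NFA/regex)
  Type 2: Context-free (PDA)
  Type 1: Context-sensitive
  Type 0: Recursively enumerable (TM)
'context-sensitive' corresponds to Type 1

1


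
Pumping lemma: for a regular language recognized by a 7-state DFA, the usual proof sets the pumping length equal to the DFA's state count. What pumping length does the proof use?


Pumping lemma for regular languages (standard proof):
Take p = |Q|, the number of DFA states.
Any string of length >= |Q| passes through |Q|+1 states while reading its first |Q| symbols,
so by pigeonhole some state repeats, giving the loop that can be pumped.
Here |Q| = 7
Therefore the proof uses p = 7

7


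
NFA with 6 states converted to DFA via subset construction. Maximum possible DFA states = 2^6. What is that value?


NFA has 6 states
Subset construction: each DFA state = subset of NFA states
Maximum subsets = 2^6
2^6 = 64

64


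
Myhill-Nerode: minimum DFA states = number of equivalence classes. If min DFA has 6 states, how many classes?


Myhill-Nerode theorem:
Number of equivalence classes = number of states in minimal DFA
Minimal DFA states = 6
Therefore equivalence classes = 6

6


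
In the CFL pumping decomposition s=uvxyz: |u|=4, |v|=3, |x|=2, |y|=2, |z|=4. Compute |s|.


|s| = |u| + |v| + |x| + |y| + |z|
= 4 + 3 + 2 + 2 + 4
= 7 + 2 + 6
= 9 + 6
= 15

15


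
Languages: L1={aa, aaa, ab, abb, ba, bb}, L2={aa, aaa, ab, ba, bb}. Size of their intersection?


L1 = {aa, aaa, ab, abb, ba, bb}
L2 = {aa, aaa, ab, ba, bb}
Checking each string in L1 against L2:
  'aa': in L2? Yes
  'aaa': in L2? Yes
  'ab': in L2? Yes
  'abb': in L2? No
  'ba': in L2? Yes
  'bb': in L2? Yes
Intersection = {aa, aaa, ab, ba, bb}
|L1 ∩ L2| = 5

5
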